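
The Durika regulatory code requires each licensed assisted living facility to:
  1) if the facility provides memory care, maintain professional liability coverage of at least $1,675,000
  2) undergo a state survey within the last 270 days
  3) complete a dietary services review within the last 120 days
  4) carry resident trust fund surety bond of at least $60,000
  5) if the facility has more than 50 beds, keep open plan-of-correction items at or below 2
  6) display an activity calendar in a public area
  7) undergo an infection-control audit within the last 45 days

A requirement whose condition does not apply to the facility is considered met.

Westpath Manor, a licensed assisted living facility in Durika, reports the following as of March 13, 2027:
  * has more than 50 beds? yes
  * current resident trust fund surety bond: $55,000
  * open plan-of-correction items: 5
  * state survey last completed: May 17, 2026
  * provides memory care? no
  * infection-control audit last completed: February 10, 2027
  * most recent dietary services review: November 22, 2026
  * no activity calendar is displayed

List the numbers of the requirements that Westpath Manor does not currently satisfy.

2, 4, 5, 6

1. condition 'provides memory care' does not hold → requirement n/a → met
2. state survey 300 days ago vs limit 270 → not met
3. dietary services review 111 days ago vs limit 120 → met
4. resident trust fund surety bond $55,000 < $60,000 → not met
5. condition 'has more than 50 beds' holds; open plan-of-correction items 5 > 2 → not met
6. activity calendar absent → not met
7. infection-control audit 31 days ago vs limit 45 → met
Not met: 2, 4, 5, 6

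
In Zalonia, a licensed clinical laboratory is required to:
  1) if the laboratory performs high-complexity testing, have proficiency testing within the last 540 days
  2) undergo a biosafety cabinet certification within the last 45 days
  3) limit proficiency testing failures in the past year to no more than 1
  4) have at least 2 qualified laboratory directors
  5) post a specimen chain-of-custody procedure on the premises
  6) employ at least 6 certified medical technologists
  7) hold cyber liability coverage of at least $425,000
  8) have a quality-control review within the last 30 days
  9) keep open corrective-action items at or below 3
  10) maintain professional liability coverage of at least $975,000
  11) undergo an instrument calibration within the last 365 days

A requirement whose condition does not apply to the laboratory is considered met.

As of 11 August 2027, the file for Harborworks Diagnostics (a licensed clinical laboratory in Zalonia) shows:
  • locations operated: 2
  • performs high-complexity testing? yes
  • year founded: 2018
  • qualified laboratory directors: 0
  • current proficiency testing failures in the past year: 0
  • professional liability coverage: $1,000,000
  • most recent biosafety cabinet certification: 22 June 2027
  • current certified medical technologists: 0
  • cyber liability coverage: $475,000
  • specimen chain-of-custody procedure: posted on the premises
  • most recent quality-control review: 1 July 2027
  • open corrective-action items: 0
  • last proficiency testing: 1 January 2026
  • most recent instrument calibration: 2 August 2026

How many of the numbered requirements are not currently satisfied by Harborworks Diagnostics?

6

1. condition 'performs high-complexity testing' holds; proficiency testing 587 days ago vs limit 540 → not met
2. biosafety cabinet certification 50 days ago vs limit 45 → not met
3. proficiency testing failures in the past year 0 ≤ 1 → met
4. qualified laboratory directors 0 < 2 → not met
5. specimen chain-of-custody procedure present → met
6. certified medical technologists 0 < 6 → not met
7. cyber liability coverage $475,000 ≥ $425,000 → met
8. quality-control review 41 days ago vs limit 30 → not met
9. open corrective-action items 0 ≤ 3 → met
10. professional liability coverage $1,000,000 ≥ $975,000 → met
11. instrument calibration 374 days ago vs limit 365 → not met
Not met: 6 of 11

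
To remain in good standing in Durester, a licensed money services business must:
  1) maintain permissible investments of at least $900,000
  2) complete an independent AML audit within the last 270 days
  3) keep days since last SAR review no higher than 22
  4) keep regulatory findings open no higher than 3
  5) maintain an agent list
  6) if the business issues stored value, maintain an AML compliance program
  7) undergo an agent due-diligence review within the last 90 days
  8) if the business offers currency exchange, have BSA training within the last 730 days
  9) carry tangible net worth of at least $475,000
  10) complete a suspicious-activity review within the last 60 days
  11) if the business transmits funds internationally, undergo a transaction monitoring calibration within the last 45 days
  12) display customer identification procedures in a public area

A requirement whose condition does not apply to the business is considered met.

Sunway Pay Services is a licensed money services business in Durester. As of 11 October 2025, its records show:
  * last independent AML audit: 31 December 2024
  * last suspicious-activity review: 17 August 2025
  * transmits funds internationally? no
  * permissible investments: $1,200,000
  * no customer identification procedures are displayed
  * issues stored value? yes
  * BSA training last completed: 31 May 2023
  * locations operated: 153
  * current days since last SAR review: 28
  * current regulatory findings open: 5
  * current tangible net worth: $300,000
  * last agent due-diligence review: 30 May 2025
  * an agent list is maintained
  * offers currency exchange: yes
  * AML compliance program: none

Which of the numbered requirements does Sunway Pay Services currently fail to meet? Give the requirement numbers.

1. permissible investments $1,200,000 ≥ $900,000 → met
2. independent AML audit 284 days ago vs limit 270 → not met
3. days since last SAR review 28 > 22 → not met
4. regulatory findings open 5 > 3 → not met
5. agent list present → met
6. condition 'issues stored value' holds; AML compliance program absent → not met
7. agent due-diligence review 134 days ago vs limit 90 → not met
8. condition 'offers currency exchange' holds; BSA training 864 days ago vs limit 730 → not met
9. tangible net worth $300,000 < $475,000 → not met
10. suspicious-activity review 55 days ago vs limit 60 → met
11. condition 'transmits funds internationally' does not hold → requirement n/a → met
12. customer identification procedures absent → not met
Not met: 2, 3, 4, 6, 7, 8, 9, 12

2, 3, 4, 6, 7, 8, 9, 12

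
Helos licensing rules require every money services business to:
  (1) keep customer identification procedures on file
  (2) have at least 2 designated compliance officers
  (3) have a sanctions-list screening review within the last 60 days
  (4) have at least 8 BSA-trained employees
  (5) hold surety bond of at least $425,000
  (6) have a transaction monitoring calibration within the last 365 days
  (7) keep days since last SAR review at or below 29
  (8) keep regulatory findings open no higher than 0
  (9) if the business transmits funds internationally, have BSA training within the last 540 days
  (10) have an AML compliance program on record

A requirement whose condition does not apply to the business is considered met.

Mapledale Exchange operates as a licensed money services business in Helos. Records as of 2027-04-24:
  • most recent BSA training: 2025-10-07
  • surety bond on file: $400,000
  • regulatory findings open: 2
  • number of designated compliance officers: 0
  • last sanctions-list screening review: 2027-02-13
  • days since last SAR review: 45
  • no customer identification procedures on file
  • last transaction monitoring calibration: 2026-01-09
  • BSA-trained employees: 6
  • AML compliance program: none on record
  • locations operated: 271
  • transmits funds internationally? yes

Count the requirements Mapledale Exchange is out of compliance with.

10

1. customer identification procedures absent → not met
2. designated compliance officers 0 < 2 → not met
3. sanctions-list screening review 70 days ago vs limit 60 → not met
4. BSA-trained employees 6 < 8 → not met
5. surety bond $400,000 < $425,000 → not met
6. transaction monitoring calibration 470 days ago vs limit 365 → not met
7. days since last SAR review 45 > 29 → not met
8. regulatory findings open 2 > 0 → not met
9. condition 'transmits funds internationally' holds; BSA training 564 days ago vs limit 540 → not met
10. AML compliance program absent → not met
Not met: 10 of 10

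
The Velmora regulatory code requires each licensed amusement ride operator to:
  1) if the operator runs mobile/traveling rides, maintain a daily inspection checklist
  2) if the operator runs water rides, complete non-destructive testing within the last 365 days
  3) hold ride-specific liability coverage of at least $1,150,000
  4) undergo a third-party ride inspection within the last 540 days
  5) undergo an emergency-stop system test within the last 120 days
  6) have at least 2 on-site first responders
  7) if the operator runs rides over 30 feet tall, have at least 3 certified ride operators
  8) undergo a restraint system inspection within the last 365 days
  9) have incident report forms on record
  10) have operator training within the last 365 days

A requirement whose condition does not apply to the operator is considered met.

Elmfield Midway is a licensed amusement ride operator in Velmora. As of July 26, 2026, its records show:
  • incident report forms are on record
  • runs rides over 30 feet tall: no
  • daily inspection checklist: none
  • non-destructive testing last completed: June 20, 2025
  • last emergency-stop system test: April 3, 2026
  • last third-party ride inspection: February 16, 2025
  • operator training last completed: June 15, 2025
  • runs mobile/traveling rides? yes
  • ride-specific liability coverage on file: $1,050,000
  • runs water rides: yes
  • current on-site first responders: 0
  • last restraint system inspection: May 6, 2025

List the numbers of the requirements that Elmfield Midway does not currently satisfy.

1, 2, 3, 6, 8, 10

1. condition 'runs mobile/traveling rides' holds; daily inspection checklist absent → not met
2. condition 'runs water rides' holds; non-destructive testing 401 days ago vs limit 365 → not met
3. ride-specific liability coverage $1,050,000 < $1,150,000 → not met
4. third-party ride inspection 525 days ago vs limit 540 → met
5. emergency-stop system test 114 days ago vs limit 120 → met
6. on-site first responders 0 < 2 → not met
7. condition 'runs rides over 30 feet tall' does not hold → requirement n/a → met
8. restraint system inspection 446 days ago vs limit 365 → not met
9. incident report forms present → met
10. operator training 406 days ago vs limit 365 → not met
Not met: 1, 2, 3, 6, 8, 10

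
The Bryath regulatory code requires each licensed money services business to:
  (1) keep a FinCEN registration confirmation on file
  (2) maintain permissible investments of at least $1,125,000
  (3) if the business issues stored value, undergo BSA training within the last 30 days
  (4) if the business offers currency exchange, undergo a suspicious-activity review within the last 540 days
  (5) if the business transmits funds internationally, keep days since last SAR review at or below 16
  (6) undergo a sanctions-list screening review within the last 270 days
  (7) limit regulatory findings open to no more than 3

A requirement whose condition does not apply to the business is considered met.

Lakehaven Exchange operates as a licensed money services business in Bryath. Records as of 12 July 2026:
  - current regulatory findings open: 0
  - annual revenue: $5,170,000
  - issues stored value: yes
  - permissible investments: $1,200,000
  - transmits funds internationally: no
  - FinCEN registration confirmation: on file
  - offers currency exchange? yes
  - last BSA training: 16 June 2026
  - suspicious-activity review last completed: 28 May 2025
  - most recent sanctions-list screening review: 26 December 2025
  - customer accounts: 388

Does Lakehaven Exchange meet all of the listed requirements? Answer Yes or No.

1. FinCEN registration confirmation present → met
2. permissible investments $1,200,000 ≥ $1,125,000 → met
3. condition 'issues stored value' holds; BSA training 26 days ago vs limit 30 → met
4. condition 'offers currency exchange' holds; suspicious-activity review 410 days ago vs limit 540 → met
5. condition 'transmits funds internationally' does not hold → requirement n/a → met
6. sanctions-list screening review 198 days ago vs limit 270 → met
7. regulatory findings open 0 ≤ 3 → met
All met.

Yes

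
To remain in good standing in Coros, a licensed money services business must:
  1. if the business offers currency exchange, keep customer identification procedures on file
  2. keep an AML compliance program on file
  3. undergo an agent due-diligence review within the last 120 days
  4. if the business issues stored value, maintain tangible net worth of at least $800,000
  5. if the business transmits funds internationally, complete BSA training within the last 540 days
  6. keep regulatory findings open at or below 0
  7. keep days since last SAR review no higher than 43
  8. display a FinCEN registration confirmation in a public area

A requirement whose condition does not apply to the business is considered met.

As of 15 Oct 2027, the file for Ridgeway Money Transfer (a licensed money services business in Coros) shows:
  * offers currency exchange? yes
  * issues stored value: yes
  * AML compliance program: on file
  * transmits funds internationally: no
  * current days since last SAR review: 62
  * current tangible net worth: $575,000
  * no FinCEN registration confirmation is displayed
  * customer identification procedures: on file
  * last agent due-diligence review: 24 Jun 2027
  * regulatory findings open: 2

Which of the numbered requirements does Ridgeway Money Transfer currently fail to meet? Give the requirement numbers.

4, 6, 7, 8

1. condition 'offers currency exchange' holds; customer identification procedures present → met
2. AML compliance program present → met
3. agent due-diligence review 113 days ago vs limit 120 → met
4. condition 'issues stored value' holds; tangible net worth $575,000 < $800,000 → not met
5. condition 'transmits funds internationally' does not hold → requirement n/a → met
6. regulatory findings open 2 > 0 → not met
7. days since last SAR review 62 > 43 → not met
8. FinCEN registration confirmation absent → not met
Not met: 4, 6, 7, 8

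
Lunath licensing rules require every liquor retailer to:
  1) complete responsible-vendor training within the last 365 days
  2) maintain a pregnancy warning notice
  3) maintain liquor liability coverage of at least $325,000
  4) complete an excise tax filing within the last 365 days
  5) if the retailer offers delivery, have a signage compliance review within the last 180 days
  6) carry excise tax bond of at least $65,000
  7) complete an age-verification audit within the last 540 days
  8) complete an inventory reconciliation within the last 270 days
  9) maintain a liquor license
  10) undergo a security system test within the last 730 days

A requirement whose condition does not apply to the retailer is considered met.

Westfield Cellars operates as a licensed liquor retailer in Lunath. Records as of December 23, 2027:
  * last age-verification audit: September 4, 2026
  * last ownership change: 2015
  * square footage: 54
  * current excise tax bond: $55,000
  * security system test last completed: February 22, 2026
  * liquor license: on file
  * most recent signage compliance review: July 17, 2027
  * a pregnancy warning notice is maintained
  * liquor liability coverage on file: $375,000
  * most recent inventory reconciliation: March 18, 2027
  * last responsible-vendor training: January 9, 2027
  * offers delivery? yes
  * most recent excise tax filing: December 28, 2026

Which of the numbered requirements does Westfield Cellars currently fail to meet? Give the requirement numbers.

6, 8

1. responsible-vendor training 348 days ago vs limit 365 → met
2. pregnancy warning notice present → met
3. liquor liability coverage $375,000 ≥ $325,000 → met
4. excise tax filing 360 days ago vs limit 365 → met
5. condition 'offers delivery' holds; signage compliance review 159 days ago vs limit 180 → met
6. excise tax bond $55,000 < $65,000 → not met
7. age-verification audit 475 days ago vs limit 540 → met
8. inventory reconciliation 280 days ago vs limit 270 → not met
9. liquor license present → met
10. security system test 669 days ago vs limit 730 → met
Not met: 6, 8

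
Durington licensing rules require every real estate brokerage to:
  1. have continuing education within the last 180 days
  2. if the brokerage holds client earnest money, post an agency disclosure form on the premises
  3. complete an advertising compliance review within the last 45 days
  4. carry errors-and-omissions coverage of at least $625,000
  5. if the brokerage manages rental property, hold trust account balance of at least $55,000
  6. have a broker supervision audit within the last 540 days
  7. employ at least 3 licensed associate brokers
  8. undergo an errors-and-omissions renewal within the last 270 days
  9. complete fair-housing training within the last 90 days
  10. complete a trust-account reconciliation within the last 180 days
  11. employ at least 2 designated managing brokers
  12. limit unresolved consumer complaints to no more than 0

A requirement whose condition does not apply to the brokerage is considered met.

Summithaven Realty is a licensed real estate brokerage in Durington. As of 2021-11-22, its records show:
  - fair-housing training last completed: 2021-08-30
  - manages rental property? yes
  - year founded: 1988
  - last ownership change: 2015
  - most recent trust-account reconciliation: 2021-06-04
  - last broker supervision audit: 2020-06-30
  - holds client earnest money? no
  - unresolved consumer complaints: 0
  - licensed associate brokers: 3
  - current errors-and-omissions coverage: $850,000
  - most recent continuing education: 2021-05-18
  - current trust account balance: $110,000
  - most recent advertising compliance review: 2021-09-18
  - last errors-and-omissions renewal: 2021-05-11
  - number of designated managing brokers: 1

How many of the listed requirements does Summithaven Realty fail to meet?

3

1. continuing education 188 days ago vs limit 180 → not met
2. condition 'holds client earnest money' does not hold → requirement n/a → met
3. advertising compliance review 65 days ago vs limit 45 → not met
4. errors-and-omissions coverage $850,000 ≥ $625,000 → met
5. condition 'manages rental property' holds; trust account balance $110,000 ≥ $55,000 → met
6. broker supervision audit 510 days ago vs limit 540 → met
7. licensed associate brokers 3 ≥ 3 → met
8. errors-and-omissions renewal 195 days ago vs limit 270 → met
9. fair-housing training 84 days ago vs limit 90 → met
10. trust-account reconciliation 171 days ago vs limit 180 → met
11. designated managing brokers 1 < 2 → not met
12. unresolved consumer complaints 0 ≤ 0 → met
Not met: 3 of 12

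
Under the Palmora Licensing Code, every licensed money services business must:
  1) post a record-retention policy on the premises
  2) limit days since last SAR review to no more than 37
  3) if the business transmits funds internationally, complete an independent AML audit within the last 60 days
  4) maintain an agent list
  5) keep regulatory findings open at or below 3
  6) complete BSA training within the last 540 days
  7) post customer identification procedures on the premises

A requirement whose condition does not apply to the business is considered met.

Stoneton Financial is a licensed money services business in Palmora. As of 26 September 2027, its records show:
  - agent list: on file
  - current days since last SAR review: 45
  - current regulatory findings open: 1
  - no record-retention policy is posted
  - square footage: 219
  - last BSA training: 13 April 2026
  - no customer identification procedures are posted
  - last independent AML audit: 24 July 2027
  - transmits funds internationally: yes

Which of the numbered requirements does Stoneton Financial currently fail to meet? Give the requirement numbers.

1. record-retention policy absent → not met
2. days since last SAR review 45 > 37 → not met
3. condition 'transmits funds internationally' holds; independent AML audit 64 days ago vs limit 60 → not met
4. agent list present → met
5. regulatory findings open 1 ≤ 3 → met
6. BSA training 531 days ago vs limit 540 → met
7. customer identification procedures absent → not met
Not met: 1, 2, 3, 7

1, 2, 3, 7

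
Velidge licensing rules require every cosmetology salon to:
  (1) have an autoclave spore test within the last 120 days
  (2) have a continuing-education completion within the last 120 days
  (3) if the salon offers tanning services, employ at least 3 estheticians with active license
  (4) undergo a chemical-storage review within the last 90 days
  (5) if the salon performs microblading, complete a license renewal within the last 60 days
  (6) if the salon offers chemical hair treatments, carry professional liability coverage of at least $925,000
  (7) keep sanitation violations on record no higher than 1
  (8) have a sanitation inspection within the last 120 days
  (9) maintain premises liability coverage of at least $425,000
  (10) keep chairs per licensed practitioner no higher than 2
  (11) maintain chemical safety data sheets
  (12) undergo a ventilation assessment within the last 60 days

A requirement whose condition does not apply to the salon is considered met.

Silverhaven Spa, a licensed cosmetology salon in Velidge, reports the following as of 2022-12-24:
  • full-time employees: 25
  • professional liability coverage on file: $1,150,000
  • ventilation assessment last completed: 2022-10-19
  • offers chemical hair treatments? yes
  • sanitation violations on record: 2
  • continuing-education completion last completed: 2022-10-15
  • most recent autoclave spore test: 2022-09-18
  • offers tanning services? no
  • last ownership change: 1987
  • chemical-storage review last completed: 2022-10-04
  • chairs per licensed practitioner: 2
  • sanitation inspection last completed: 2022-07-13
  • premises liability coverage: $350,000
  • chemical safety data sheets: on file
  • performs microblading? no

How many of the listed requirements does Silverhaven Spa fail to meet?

1. autoclave spore test 97 days ago vs limit 120 → met
2. continuing-education completion 70 days ago vs limit 120 → met
3. condition 'offers tanning services' does not hold → requirement n/a → met
4. chemical-storage review 81 days ago vs limit 90 → met
5. condition 'performs microblading' does not hold → requirement n/a → met
6. condition 'offers chemical hair treatments' holds; professional liability coverage $1,150,000 ≥ $925,000 → met
7. sanitation violations on record 2 > 1 → not met
8. sanitation inspection 164 days ago vs limit 120 → not met
9. premises liability coverage $350,000 < $425,000 → not met
10. chairs per licensed practitioner 2 ≤ 2 → met
11. chemical safety data sheets present → met
12. ventilation assessment 66 days ago vs limit 60 → not met
Not met: 4 of 12

4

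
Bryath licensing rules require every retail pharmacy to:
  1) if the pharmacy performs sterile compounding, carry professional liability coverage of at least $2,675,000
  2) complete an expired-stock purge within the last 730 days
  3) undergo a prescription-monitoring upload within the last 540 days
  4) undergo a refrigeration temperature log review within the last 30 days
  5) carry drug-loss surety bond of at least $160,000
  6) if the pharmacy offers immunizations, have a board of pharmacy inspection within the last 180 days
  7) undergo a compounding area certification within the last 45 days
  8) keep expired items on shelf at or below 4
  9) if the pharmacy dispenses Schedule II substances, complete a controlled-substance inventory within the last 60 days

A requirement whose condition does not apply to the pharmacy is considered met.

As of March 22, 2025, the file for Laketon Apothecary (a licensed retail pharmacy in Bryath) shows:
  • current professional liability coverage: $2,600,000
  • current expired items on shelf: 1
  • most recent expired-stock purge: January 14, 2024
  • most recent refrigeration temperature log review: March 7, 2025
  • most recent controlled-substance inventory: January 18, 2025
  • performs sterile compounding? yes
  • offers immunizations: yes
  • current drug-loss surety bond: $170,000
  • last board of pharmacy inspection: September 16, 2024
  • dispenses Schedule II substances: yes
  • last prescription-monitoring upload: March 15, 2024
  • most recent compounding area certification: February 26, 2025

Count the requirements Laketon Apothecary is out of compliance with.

1. condition 'performs sterile compounding' holds; professional liability coverage $2,600,000 < $2,675,000 → not met
2. expired-stock purge 433 days ago vs limit 730 → met
3. prescription-monitoring upload 372 days ago vs limit 540 → met
4. refrigeration temperature log review 15 days ago vs limit 30 → met
5. drug-loss surety bond $170,000 ≥ $160,000 → met
6. condition 'offers immunizations' holds; board of pharmacy inspection 187 days ago vs limit 180 → not met
7. compounding area certification 24 days ago vs limit 45 → met
8. expired items on shelf 1 ≤ 4 → met
9. condition 'dispenses Schedule II substances' holds; controlled-substance inventory 63 days ago vs limit 60 → not met
Not met: 3 of 9

3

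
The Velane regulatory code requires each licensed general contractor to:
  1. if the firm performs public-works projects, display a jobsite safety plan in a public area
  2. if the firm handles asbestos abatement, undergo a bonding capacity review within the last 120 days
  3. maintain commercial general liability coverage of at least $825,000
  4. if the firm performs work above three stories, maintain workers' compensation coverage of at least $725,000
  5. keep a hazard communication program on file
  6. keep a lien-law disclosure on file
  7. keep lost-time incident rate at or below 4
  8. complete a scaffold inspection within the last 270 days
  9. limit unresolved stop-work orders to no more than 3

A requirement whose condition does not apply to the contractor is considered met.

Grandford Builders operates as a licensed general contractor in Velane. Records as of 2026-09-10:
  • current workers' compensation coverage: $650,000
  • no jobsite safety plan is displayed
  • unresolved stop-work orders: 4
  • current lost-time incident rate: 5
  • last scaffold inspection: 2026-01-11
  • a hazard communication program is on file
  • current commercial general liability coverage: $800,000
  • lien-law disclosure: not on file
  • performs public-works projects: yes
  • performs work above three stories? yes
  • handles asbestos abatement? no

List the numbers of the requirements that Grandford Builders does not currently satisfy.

1, 3, 4, 6, 7, 9

1. condition 'performs public-works projects' holds; jobsite safety plan absent → not met
2. condition 'handles asbestos abatement' does not hold → requirement n/a → met
3. commercial general liability coverage $800,000 < $825,000 → not met
4. condition 'performs work above three stories' holds; workers' compensation coverage $650,000 < $725,000 → not met
5. hazard communication program present → met
6. lien-law disclosure absent → not met
7. lost-time incident rate 5 > 4 → not met
8. scaffold inspection 242 days ago vs limit 270 → met
9. unresolved stop-work orders 4 > 3 → not met
Not met: 1, 3, 4, 6, 7, 9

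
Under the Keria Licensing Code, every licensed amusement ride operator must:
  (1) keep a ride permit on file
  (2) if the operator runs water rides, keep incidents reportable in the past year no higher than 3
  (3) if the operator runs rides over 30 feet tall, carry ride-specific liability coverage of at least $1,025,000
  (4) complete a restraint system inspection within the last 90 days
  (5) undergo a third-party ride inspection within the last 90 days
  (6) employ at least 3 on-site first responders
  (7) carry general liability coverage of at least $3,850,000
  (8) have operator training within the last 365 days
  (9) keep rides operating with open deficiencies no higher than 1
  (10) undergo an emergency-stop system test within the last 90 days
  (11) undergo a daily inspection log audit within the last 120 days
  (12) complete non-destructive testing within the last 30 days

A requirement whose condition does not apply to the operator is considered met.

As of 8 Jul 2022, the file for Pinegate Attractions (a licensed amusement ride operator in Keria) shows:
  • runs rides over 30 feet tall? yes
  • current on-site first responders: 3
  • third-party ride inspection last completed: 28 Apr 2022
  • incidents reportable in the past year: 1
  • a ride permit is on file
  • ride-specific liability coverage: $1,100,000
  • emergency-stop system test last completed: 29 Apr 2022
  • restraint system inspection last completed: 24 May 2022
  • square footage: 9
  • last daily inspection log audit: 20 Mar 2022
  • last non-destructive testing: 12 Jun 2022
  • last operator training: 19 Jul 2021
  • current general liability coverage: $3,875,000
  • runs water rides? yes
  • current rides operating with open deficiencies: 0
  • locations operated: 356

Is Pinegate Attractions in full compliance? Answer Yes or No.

1. ride permit present → met
2. condition 'runs water rides' holds; incidents reportable in the past year 1 ≤ 3 → met
3. condition 'runs rides over 30 feet tall' holds; ride-specific liability coverage $1,100,000 ≥ $1,025,000 → met
4. restraint system inspection 45 days ago vs limit 90 → met
5. third-party ride inspection 71 days ago vs limit 90 → met
6. on-site first responders 3 ≥ 3 → met
7. general liability coverage $3,875,000 ≥ $3,850,000 → met
8. operator training 354 days ago vs limit 365 → met
9. rides operating with open deficiencies 0 ≤ 1 → met
10. emergency-stop system test 70 days ago vs limit 90 → met
11. daily inspection log audit 110 days ago vs limit 120 → met
12. non-destructive testing 26 days ago vs limit 30 → met
All met.

Yes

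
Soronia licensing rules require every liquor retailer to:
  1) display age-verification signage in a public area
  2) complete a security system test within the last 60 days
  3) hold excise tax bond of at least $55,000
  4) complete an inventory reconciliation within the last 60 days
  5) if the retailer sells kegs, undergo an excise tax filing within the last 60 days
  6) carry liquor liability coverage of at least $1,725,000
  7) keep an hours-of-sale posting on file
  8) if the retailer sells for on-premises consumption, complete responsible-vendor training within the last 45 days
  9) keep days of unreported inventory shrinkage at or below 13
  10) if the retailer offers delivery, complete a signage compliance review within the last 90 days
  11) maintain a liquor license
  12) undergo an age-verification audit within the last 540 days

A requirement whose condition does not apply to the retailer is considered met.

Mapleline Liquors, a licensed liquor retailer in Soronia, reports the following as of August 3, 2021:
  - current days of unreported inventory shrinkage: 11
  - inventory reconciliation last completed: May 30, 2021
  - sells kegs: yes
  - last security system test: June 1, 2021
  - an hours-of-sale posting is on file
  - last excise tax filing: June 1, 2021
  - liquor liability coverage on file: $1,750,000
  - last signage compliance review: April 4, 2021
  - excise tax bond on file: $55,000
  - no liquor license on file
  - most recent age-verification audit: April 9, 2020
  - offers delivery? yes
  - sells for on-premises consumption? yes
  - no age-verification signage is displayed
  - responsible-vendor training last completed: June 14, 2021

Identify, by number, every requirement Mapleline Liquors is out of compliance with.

1, 2, 4, 5, 8, 10, 11

1. age-verification signage absent → not met
2. security system test 63 days ago vs limit 60 → not met
3. excise tax bond $55,000 ≥ $55,000 → met
4. inventory reconciliation 65 days ago vs limit 60 → not met
5. condition 'sells kegs' holds; excise tax filing 63 days ago vs limit 60 → not met
6. liquor liability coverage $1,750,000 ≥ $1,725,000 → met
7. hours-of-sale posting present → met
8. condition 'sells for on-premises consumption' holds; responsible-vendor training 50 days ago vs limit 45 → not met
9. days of unreported inventory shrinkage 11 ≤ 13 → met
10. condition 'offers delivery' holds; signage compliance review 121 days ago vs limit 90 → not met
11. liquor license absent → not met
12. age-verification audit 481 days ago vs limit 540 → met
Not met: 1, 2, 4, 5, 8, 10, 11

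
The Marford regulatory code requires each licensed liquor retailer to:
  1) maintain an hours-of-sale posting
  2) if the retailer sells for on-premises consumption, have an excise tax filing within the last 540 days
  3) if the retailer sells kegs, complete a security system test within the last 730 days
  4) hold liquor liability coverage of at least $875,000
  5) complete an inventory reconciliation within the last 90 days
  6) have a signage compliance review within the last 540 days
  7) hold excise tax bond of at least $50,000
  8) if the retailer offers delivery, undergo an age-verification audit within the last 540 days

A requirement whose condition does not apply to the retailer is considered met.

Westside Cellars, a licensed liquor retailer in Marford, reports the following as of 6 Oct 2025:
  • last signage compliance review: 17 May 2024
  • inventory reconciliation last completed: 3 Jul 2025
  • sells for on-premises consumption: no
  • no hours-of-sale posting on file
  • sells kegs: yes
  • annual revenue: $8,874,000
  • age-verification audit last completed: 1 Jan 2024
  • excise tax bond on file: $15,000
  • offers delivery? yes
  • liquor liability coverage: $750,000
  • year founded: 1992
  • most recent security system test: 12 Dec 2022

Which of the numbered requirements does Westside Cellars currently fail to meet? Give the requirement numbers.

1, 3, 4, 5, 7, 8

1. hours-of-sale posting absent → not met
2. condition 'sells for on-premises consumption' does not hold → requirement n/a → met
3. condition 'sells kegs' holds; security system test 1029 days ago vs limit 730 → not met
4. liquor liability coverage $750,000 < $875,000 → not met
5. inventory reconciliation 95 days ago vs limit 90 → not met
6. signage compliance review 507 days ago vs limit 540 → met
7. excise tax bond $15,000 < $50,000 → not met
8. condition 'offers delivery' holds; age-verification audit 644 days ago vs limit 540 → not met
Not met: 1, 3, 4, 5, 7, 8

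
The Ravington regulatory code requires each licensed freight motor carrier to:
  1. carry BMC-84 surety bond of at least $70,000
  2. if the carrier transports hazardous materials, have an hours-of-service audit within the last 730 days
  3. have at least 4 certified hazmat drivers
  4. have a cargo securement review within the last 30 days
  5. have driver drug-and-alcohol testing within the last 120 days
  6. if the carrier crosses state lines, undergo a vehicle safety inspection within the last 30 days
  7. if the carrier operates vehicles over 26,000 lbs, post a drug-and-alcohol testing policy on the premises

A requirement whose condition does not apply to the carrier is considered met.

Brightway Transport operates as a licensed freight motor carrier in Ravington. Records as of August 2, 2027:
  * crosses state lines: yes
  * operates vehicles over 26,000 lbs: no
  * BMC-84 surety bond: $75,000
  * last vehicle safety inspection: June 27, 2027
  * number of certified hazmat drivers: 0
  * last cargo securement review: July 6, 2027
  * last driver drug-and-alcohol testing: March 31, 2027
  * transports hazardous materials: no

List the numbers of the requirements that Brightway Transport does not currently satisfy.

1. BMC-84 surety bond $75,000 ≥ $70,000 → met
2. condition 'transports hazardous materials' does not hold → requirement n/a → met
3. certified hazmat drivers 0 < 4 → not met
4. cargo securement review 27 days ago vs limit 30 → met
5. driver drug-and-alcohol testing 124 days ago vs limit 120 → not met
6. condition 'crosses state lines' holds; vehicle safety inspection 36 days ago vs limit 30 → not met
7. condition 'operates vehicles over 26,000 lbs' does not hold → requirement n/a → met
Not met: 3, 5, 6

3, 5, 6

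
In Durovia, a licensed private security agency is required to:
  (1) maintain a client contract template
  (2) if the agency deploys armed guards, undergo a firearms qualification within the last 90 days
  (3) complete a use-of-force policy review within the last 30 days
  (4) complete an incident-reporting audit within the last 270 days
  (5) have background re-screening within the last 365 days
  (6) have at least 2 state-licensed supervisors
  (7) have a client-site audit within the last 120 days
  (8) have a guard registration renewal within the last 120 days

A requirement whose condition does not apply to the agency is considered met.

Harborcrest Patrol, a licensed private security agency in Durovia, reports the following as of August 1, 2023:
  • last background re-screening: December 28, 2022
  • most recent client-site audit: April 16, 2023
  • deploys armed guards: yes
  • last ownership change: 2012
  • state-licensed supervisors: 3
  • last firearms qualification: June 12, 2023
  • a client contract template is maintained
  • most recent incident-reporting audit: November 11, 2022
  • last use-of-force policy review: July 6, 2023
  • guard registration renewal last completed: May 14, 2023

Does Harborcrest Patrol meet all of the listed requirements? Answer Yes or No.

1. client contract template present → met
2. condition 'deploys armed guards' holds; firearms qualification 50 days ago vs limit 90 → met
3. use-of-force policy review 26 days ago vs limit 30 → met
4. incident-reporting audit 263 days ago vs limit 270 → met
5. background re-screening 216 days ago vs limit 365 → met
6. state-licensed supervisors 3 ≥ 2 → met
7. client-site audit 107 days ago vs limit 120 → met
8. guard registration renewal 79 days ago vs limit 120 → met
All met.

Yes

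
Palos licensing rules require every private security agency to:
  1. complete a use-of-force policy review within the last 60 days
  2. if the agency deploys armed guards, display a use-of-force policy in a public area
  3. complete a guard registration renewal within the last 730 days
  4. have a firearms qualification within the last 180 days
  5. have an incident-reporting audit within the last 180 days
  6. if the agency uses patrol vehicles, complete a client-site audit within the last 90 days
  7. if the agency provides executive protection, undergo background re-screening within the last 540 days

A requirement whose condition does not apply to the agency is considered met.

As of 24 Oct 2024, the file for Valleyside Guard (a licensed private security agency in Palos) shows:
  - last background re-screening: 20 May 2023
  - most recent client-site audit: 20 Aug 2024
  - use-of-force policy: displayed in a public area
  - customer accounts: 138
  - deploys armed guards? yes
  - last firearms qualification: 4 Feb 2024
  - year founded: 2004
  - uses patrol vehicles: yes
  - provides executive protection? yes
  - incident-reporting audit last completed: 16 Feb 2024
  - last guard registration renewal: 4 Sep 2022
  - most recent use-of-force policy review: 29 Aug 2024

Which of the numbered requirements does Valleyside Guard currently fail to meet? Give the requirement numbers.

3, 4, 5

1. use-of-force policy review 56 days ago vs limit 60 → met
2. condition 'deploys armed guards' holds; use-of-force policy present → met
3. guard registration renewal 781 days ago vs limit 730 → not met
4. firearms qualification 263 days ago vs limit 180 → not met
5. incident-reporting audit 251 days ago vs limit 180 → not met
6. condition 'uses patrol vehicles' holds; client-site audit 65 days ago vs limit 90 → met
7. condition 'provides executive protection' holds; background re-screening 523 days ago vs limit 540 → met
Not met: 3, 4, 5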